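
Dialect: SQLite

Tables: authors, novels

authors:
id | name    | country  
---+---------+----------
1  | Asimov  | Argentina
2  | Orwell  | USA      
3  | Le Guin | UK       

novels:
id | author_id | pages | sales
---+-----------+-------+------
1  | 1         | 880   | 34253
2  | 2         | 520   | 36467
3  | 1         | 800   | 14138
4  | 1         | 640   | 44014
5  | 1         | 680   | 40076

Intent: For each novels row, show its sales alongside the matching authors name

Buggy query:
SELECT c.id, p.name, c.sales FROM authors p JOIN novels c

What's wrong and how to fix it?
Bug: Missing join condition: each novels row is matched to all authors rows instead of just its own

Fix: Specify the join condition linking the foreign key to the parent id

Corrected query:
SELECT c.id, p.name, c.sales FROM authors p JOIN novels c ON c.author_id = p.id

Result:
id | name   | sales
---+--------+------
1  | Asimov | 34253
2  | Orwell | 36467
3  | Asimov | 14138
4  | Asimov | 44014
5  | Asimov | 40076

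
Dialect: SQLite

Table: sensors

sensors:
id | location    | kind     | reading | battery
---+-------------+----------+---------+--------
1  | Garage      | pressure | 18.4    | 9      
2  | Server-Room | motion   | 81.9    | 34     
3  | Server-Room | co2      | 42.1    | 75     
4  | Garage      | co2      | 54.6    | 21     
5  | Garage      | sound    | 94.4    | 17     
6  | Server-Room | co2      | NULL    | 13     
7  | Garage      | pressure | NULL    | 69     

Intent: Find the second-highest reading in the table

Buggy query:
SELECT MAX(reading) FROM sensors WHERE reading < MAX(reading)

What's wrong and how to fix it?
Bug: MAX(reading) on the right of the comparison is an aggregate-in-WHERE error

Fix: Put the inner MAX in a scalar subquery

Corrected query:
SELECT MAX(reading) FROM sensors WHERE reading < (SELECT MAX(reading) FROM sensors)

Result:
MAX(reading)
------------
81.9        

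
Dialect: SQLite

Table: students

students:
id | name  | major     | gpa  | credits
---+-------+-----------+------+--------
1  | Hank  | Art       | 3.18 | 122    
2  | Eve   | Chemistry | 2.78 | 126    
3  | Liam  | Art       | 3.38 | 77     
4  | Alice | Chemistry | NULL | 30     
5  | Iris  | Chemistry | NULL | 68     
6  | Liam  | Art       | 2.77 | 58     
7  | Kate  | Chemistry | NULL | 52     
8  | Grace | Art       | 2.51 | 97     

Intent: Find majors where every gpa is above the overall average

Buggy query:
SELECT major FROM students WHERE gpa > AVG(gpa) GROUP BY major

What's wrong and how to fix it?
Bug: AVG() is an aggregate; it can't sit directly in WHERE

Fix: Compute the overall average in a scalar subquery and compare each group's MIN against it in HAVING

Corrected query:
SELECT major FROM students GROUP BY major HAVING MIN(gpa) > (SELECT AVG(gpa) FROM students)

Result:
(no rows)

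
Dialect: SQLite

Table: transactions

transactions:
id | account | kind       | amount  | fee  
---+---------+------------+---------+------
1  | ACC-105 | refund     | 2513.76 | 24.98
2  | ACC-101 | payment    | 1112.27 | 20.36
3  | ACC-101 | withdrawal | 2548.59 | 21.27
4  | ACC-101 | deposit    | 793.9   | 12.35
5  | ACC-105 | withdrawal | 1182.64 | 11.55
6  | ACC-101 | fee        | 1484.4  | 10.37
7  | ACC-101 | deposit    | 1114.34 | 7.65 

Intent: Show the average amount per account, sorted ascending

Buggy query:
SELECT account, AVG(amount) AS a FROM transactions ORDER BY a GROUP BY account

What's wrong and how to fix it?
Bug: ORDER BY appears before GROUP BY; SQL clause order requires GROUP BY first

Fix: Move ORDER BY to the end, after GROUP BY

Corrected query:
SELECT account, AVG(amount) AS a FROM transactions GROUP BY account ORDER BY a

Result:
account | a     
--------+-------
ACC-101 | 1410.7
ACC-105 | 1848.2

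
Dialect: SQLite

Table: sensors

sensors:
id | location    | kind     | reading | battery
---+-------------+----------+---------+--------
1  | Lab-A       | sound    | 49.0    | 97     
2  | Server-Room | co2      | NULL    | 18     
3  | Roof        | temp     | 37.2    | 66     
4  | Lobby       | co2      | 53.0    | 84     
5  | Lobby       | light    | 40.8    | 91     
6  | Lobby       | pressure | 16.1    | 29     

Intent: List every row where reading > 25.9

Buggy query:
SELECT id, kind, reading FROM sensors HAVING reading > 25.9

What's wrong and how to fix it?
Bug: This is a non-aggregate query (no GROUP BY, no aggregates), so in SQLite the HAVING clause is invalid here; a row-level condition belongs in WHERE

Fix: Use WHERE for row-level filtering

Corrected query:
SELECT id, kind, reading FROM sensors WHERE reading > 25.9

Result:
id | kind  | reading
---+-------+--------
1  | sound | 49     
3  | temp  | 37.2   
4  | co2   | 53     
5  | light | 40.8   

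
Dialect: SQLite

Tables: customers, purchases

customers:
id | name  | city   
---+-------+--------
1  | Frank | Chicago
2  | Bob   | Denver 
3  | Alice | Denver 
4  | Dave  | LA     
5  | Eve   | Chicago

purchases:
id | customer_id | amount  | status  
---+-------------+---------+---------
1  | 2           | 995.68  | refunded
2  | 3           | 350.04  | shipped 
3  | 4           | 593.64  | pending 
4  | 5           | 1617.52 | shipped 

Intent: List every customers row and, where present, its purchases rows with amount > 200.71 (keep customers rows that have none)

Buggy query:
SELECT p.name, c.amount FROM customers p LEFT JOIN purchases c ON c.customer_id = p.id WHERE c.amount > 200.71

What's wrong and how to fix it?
Bug: A WHERE condition on the right-hand table after LEFT JOIN drops unmatched parents

Fix: Move the right-table condition into the ON clause so unmatched parents are kept

Corrected query:
SELECT p.name, c.amount FROM customers p LEFT JOIN purchases c ON c.customer_id = p.id AND c.amount > 200.71

Result:
name  | amount 
------+--------
Frank | NULL   
Bob   | 995.68 
Alice | 350.04 
Dave  | 593.64 
Eve   | 1617.52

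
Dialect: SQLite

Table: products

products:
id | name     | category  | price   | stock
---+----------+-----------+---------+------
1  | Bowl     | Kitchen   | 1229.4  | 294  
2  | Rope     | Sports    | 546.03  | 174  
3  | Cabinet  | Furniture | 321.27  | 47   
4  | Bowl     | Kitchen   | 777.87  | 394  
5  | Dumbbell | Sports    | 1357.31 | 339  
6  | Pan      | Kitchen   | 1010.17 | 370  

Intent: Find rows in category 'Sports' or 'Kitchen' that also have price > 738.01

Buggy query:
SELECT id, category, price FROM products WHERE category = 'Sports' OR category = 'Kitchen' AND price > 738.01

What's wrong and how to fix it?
Bug: AND binds tighter than OR, so this parses as category = 'Sports' OR (category = 'Kitchen' AND price > 738.01)

Fix: Add parentheses around the OR so the AND applies to both alternatives

Corrected query:
SELECT id, category, price FROM products WHERE (category = 'Sports' OR category = 'Kitchen') AND price > 738.01

Result:
id | category | price  
---+----------+--------
1  | Kitchen  | 1229.4 
4  | Kitchen  | 777.87 
5  | Sports   | 1357.31
6  | Kitchen  | 1010.17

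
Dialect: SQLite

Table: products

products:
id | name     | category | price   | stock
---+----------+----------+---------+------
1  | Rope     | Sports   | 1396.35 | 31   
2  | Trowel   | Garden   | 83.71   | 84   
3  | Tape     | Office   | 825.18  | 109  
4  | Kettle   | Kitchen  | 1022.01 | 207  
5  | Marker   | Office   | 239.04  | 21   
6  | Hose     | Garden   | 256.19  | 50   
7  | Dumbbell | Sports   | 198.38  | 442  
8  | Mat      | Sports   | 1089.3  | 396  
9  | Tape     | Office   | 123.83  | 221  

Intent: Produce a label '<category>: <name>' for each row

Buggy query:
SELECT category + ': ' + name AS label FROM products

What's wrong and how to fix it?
Bug: '+' is numeric addition; on text columns SQLite converts them to 0 instead of concatenating

Fix: Use the || operator for string concatenation

Corrected query:
SELECT category || ': ' || name AS label FROM products

Result:
label           
----------------
Sports: Rope    
Garden: Trowel  
Office: Tape    
Kitchen: Kettle 
Office: Marker  
Garden: Hose    
Sports: Dumbbell
Sports: Mat     
Office: Tape    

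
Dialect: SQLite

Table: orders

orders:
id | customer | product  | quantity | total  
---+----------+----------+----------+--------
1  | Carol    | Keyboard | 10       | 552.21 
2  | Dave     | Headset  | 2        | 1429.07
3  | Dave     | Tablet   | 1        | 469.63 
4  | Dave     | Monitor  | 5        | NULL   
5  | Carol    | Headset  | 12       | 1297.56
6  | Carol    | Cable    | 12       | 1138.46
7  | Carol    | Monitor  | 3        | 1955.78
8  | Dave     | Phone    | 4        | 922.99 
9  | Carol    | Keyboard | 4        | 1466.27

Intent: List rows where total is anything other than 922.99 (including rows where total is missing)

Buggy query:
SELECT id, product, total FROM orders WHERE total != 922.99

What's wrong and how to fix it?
Bug: 'total != 922.99' is unknown when total is NULL, so NULL rows are silently excluded

Fix: Handle NULL separately with IS NULL alongside the inequality

Corrected query:
SELECT id, product, total FROM orders WHERE total != 922.99 OR total IS NULL

Result:
id | product  | total  
---+----------+--------
1  | Keyboard | 552.21 
2  | Headset  | 1429.07
3  | Tablet   | 469.63 
4  | Monitor  | NULL   
5  | Headset  | 1297.56
6  | Cable    | 1138.46
7  | Monitor  | 1955.78
9  | Keyboard | 1466.27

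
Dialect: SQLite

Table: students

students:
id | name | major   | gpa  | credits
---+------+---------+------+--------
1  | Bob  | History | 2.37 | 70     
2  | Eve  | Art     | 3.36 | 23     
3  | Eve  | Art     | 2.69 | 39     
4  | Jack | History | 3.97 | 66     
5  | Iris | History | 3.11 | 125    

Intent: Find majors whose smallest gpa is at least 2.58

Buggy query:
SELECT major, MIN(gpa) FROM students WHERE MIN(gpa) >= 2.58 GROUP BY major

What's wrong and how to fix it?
Bug: Aggregates like MIN are computed per group after WHERE runs

Fix: Use HAVING for the per-group MIN condition

Corrected query:
SELECT major, MIN(gpa) FROM students GROUP BY major HAVING MIN(gpa) >= 2.58

Result:
major | MIN(gpa)
------+---------
Art   | 2.69    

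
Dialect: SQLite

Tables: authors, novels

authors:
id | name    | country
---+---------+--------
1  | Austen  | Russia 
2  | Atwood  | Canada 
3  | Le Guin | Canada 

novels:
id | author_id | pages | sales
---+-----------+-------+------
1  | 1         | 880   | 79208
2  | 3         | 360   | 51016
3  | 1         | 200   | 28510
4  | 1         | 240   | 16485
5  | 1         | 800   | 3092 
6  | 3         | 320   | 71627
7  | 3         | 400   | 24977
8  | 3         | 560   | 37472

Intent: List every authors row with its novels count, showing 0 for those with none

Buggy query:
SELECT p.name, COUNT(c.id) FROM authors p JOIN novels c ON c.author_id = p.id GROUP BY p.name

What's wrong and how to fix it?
Bug: An inner join excludes parents with zero children

Fix: Switch to LEFT JOIN to retain unmatched parent rows

Corrected query:
SELECT p.name, COUNT(c.id) FROM authors p LEFT JOIN novels c ON c.author_id = p.id GROUP BY p.name

Result:
name    | COUNT(c.id)
--------+------------
Atwood  | 0          
Austen  | 4          
Le Guin | 4          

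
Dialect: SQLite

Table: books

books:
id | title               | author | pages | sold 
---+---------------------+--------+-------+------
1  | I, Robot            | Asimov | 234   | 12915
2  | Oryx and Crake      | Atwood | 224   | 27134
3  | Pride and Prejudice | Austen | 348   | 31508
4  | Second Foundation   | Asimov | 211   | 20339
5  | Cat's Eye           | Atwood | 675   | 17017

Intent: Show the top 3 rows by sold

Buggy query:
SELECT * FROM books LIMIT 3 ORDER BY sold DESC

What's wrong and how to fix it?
Bug: LIMIT must come after ORDER BY

Fix: Swap the clauses: ORDER BY first, then LIMIT

Corrected query:
SELECT * FROM books ORDER BY sold DESC LIMIT 3

Result:
id | title               | author | pages | sold 
---+---------------------+--------+-------+------
3  | Pride and Prejudice | Austen | 348   | 31508
2  | Oryx and Crake      | Atwood | 224   | 27134
4  | Second Foundation   | Asimov | 211   | 20339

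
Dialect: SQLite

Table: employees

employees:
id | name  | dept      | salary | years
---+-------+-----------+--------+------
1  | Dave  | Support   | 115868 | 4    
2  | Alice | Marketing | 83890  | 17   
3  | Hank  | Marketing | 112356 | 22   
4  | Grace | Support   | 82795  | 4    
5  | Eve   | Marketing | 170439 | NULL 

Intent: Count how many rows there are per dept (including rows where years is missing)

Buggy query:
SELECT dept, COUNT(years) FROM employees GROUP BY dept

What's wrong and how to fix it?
Bug: COUNT(years) skips NULLs, so groups with missing years are undercounted

Fix: Replace COUNT(years) with COUNT(*)

Corrected query:
SELECT dept, COUNT(*) FROM employees GROUP BY dept

Result:
dept      | COUNT(*)
----------+---------
Marketing | 3       
Support   | 2       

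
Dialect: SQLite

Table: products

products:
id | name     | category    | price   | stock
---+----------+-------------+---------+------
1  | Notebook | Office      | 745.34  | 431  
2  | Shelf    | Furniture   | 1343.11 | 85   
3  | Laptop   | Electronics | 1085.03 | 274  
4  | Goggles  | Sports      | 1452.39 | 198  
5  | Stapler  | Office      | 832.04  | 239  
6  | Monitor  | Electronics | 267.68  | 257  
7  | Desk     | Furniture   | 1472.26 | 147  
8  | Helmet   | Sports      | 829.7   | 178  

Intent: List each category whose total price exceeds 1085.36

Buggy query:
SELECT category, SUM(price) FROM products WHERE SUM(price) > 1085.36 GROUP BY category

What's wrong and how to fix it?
Bug: Aggregate functions cannot appear in a WHERE clause

Fix: Move the aggregate condition to a HAVING clause

Corrected query:
SELECT category, SUM(price) FROM products GROUP BY category HAVING SUM(price) > 1085.36

Result:
category    | SUM(price)
------------+-----------
Electronics | 1352.71   
Furniture   | 2815.37   
Office      | 1577.38   
Sports      | 2282.09   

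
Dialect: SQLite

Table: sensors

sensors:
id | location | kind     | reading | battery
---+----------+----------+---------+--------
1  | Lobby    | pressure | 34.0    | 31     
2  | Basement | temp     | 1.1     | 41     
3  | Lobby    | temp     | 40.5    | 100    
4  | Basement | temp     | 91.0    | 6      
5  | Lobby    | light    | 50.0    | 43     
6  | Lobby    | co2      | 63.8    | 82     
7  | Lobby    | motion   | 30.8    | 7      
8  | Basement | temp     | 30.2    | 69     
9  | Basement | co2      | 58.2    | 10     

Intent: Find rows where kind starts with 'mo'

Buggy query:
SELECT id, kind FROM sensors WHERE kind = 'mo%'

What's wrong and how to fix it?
Bug: '=' compares the literal string including the % character; pattern matching needs LIKE

Fix: Use LIKE for wildcard pattern matching

Corrected query:
SELECT id, kind FROM sensors WHERE kind LIKE 'mo%'

Result:
id | kind  
---+-------
7  | motion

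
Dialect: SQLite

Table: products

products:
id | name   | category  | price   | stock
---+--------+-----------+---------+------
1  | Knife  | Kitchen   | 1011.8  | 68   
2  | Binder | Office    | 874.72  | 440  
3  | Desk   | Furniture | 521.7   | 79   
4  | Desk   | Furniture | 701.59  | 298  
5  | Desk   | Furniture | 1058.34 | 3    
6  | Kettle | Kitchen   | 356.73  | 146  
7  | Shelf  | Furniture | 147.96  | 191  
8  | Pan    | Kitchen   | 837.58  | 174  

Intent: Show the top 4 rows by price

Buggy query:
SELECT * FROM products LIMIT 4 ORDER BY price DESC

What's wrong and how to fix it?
Bug: LIMIT must come after ORDER BY

Fix: Swap the clauses: ORDER BY first, then LIMIT

Corrected query:
SELECT * FROM products ORDER BY price DESC LIMIT 4

Result:
id | name   | category  | price   | stock
---+--------+-----------+---------+------
5  | Desk   | Furniture | 1058.34 | 3    
1  | Knife  | Kitchen   | 1011.8  | 68   
2  | Binder | Office    | 874.72  | 440  
8  | Pan    | Kitchen   | 837.58  | 174  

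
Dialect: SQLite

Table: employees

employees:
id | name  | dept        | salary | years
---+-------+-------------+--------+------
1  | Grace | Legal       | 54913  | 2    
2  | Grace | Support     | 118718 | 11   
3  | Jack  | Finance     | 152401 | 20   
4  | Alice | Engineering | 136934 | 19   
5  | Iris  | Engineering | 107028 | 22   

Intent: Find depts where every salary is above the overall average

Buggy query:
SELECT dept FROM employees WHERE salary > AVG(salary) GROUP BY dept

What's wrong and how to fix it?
Bug: WHERE evaluates per row before aggregation, so AVG() is unavailable

Fix: Use a subquery for AVG and a HAVING MIN(...) filter so the condition holds for every row in the group

Corrected query:
SELECT dept FROM employees GROUP BY dept HAVING MIN(salary) > (SELECT AVG(salary) FROM employees)

Result:
dept   
-------
Finance
Support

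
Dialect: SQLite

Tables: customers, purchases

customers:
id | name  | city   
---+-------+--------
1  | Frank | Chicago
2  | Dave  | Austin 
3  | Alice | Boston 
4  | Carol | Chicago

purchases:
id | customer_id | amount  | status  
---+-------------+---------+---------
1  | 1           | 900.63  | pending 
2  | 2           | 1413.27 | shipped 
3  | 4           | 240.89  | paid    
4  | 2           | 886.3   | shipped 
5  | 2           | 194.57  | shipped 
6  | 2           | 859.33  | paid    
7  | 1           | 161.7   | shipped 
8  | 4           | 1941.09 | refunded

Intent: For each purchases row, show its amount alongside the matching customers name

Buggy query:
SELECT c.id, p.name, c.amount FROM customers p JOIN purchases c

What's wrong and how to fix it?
Bug: JOIN with no ON clause produces a cartesian product; every purchases row pairs with every customers row

Fix: Specify the join condition linking the foreign key to the parent id

Corrected query:
SELECT c.id, p.name, c.amount FROM customers p JOIN purchases c ON c.customer_id = p.id

Result:
id | name  | amount 
---+-------+--------
1  | Frank | 900.63 
2  | Dave  | 1413.27
3  | Carol | 240.89 
4  | Dave  | 886.3  
5  | Dave  | 194.57 
6  | Dave  | 859.33 
7  | Frank | 161.7  
8  | Carol | 1941.09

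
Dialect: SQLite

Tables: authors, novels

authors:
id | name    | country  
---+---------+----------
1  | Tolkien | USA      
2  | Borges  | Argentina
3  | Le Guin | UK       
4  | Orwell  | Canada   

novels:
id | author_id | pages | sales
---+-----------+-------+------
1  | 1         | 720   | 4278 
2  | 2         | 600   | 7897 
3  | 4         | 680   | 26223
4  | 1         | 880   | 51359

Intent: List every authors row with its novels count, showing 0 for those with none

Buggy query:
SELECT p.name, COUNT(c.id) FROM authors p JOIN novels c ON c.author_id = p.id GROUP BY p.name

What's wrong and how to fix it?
Bug: An inner join excludes parents with zero children

Fix: Use LEFT JOIN so parents without children still appear (COUNT(c.id) gives 0)

Corrected query:
SELECT p.name, COUNT(c.id) FROM authors p LEFT JOIN novels c ON c.author_id = p.id GROUP BY p.name

Result:
name    | COUNT(c.id)
--------+------------
Borges  | 1          
Le Guin | 0          
Orwell  | 1          
Tolkien | 2          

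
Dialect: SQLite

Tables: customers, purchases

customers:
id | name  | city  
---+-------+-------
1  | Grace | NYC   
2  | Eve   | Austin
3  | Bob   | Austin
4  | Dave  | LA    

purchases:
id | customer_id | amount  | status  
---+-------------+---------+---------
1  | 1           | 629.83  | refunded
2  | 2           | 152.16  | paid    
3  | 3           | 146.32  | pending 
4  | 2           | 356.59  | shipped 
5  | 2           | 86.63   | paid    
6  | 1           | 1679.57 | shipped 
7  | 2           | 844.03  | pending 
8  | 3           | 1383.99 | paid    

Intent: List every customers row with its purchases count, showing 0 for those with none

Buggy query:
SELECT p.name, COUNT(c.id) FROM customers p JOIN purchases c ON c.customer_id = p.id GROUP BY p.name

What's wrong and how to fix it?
Bug: An inner join excludes parents with zero children

Fix: Use LEFT JOIN so parents without children still appear (COUNT(c.id) gives 0)

Corrected query:
SELECT p.name, COUNT(c.id) FROM customers p LEFT JOIN purchases c ON c.customer_id = p.id GROUP BY p.name

Result:
name  | COUNT(c.id)
------+------------
Bob   | 2          
Dave  | 0          
Eve   | 4          
Grace | 2          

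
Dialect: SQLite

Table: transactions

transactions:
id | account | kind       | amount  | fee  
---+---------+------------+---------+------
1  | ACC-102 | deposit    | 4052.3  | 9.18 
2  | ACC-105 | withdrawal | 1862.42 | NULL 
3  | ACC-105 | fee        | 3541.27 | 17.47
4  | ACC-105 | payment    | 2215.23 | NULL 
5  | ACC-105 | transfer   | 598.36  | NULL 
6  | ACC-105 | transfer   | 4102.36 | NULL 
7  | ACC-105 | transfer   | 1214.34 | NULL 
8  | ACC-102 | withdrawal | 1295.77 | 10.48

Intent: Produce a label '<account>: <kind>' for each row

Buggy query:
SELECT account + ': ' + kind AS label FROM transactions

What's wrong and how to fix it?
Bug: SQLite uses || for string concatenation; + coerces text to numbers (yielding 0)

Fix: Use the || operator for string concatenation

Corrected query:
SELECT account || ': ' || kind AS label FROM transactions

Result:
label              
-------------------
ACC-102: deposit   
ACC-105: withdrawal
ACC-105: fee       
ACC-105: payment   
ACC-105: transfer  
ACC-105: transfer  
ACC-105: transfer  
ACC-102: withdrawal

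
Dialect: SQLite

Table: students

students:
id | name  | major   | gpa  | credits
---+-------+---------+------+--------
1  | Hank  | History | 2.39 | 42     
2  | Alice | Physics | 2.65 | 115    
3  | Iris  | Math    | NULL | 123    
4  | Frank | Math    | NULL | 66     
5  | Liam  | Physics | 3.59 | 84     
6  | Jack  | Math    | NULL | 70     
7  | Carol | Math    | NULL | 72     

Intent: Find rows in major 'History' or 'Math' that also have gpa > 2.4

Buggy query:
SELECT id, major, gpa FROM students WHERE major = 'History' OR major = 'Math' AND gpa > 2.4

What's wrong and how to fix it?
Bug: AND binds tighter than OR, so this parses as major = 'History' OR (major = 'Math' AND gpa > 2.4)

Fix: Group the OR with parentheses (or use IN), then AND the threshold

Corrected query:
SELECT id, major, gpa FROM students WHERE (major = 'History' OR major = 'Math') AND gpa > 2.4

Result:
(no rows)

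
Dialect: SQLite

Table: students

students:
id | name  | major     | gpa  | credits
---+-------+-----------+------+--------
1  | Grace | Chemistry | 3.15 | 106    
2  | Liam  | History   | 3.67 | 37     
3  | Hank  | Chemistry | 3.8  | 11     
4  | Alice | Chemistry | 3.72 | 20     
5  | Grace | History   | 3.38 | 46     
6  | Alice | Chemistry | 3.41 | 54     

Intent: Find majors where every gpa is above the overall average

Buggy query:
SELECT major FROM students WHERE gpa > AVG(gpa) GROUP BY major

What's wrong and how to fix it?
Bug: WHERE evaluates per row before aggregation, so AVG() is unavailable

Fix: Use a subquery for AVG and a HAVING MIN(...) filter so the condition holds for every row in the group

Corrected query:
SELECT major FROM students GROUP BY major HAVING MIN(gpa) > (SELECT AVG(gpa) FROM students)

Result:
(no rows)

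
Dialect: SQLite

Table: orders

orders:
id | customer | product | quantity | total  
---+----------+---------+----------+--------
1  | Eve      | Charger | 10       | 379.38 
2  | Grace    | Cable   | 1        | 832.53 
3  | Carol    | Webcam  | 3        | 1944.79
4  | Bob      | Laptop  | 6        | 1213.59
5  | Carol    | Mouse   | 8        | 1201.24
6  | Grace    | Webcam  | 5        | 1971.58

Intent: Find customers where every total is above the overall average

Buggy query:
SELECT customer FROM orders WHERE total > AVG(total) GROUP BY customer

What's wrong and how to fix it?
Bug: AVG() is an aggregate; it can't sit directly in WHERE

Fix: Compute the overall average in a scalar subquery and compare each group's MIN against it in HAVING

Corrected query:
SELECT customer FROM orders GROUP BY customer HAVING MIN(total) > (SELECT AVG(total) FROM orders)

Result:
(no rows)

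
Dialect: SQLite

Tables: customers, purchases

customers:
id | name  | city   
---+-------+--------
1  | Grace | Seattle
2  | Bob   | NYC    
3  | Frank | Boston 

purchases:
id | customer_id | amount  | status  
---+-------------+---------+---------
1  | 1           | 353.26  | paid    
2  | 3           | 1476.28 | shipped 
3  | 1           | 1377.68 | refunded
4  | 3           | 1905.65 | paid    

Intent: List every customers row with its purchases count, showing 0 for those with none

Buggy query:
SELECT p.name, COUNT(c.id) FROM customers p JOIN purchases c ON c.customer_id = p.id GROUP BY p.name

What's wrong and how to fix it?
Bug: An inner join excludes parents with zero children

Fix: Use LEFT JOIN so parents without children still appear (COUNT(c.id) gives 0)

Corrected query:
SELECT p.name, COUNT(c.id) FROM customers p LEFT JOIN purchases c ON c.customer_id = p.id GROUP BY p.name

Result:
name  | COUNT(c.id)
------+------------
Bob   | 0          
Frank | 2          
Grace | 2          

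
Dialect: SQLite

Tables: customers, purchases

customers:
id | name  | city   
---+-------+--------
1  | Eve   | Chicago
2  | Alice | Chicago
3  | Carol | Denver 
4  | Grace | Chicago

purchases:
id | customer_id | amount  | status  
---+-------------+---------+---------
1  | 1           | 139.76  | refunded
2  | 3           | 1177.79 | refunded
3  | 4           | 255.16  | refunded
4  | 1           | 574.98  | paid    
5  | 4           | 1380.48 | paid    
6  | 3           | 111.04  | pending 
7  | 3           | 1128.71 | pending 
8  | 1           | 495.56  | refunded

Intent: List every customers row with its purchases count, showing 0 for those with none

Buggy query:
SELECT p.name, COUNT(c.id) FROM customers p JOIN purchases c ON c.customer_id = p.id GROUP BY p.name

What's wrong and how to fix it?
Bug: INNER JOIN drops customers rows that have no matching purchases rows

Fix: Use LEFT JOIN so parents without children still appear (COUNT(c.id) gives 0)

Corrected query:
SELECT p.name, COUNT(c.id) FROM customers p LEFT JOIN purchases c ON c.customer_id = p.id GROUP BY p.name

Result:
name  | COUNT(c.id)
------+------------
Alice | 0          
Carol | 3          
Eve   | 3          
Grace | 2          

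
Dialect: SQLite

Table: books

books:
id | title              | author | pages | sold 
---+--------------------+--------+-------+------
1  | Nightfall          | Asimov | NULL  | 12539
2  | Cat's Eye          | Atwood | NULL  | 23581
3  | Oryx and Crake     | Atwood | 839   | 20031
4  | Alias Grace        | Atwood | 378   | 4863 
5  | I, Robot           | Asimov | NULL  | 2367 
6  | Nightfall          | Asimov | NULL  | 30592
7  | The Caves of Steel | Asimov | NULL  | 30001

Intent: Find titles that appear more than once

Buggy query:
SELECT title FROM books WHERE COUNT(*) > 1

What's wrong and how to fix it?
Bug: COUNT(*) is an aggregate and cannot be used in WHERE

Fix: Group first, then use HAVING for the count condition

Corrected query:
SELECT title FROM books GROUP BY title HAVING COUNT(*) > 1

Result:
title    
---------
Nightfall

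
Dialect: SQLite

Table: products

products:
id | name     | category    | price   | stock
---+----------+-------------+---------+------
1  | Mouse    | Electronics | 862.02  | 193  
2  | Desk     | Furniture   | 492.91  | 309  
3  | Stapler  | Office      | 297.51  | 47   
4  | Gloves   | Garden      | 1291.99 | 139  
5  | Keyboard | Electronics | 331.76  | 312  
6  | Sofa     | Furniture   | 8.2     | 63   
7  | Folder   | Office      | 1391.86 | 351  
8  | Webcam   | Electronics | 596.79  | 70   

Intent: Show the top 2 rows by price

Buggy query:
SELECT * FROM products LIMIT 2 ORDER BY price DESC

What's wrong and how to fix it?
Bug: ORDER BY cannot follow LIMIT; LIMIT is the final clause

Fix: Swap the clauses: ORDER BY first, then LIMIT

Corrected query:
SELECT * FROM products ORDER BY price DESC LIMIT 2

Result:
id | name   | category | price   | stock
---+--------+----------+---------+------
7  | Folder | Office   | 1391.86 | 351  
4  | Gloves | Garden   | 1291.99 | 139  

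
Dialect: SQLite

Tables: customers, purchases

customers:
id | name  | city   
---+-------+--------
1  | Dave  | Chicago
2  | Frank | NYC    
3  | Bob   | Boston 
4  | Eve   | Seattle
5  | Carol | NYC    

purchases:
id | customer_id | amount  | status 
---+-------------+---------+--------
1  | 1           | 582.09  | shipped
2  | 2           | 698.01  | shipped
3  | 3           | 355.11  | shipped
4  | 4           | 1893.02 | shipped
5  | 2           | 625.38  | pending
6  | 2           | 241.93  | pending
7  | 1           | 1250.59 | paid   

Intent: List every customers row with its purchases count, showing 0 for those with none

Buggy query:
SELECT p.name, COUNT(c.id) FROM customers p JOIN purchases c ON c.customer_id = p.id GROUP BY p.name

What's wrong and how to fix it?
Bug: INNER JOIN drops customers rows that have no matching purchases rows

Fix: Switch to LEFT JOIN to retain unmatched parent rows

Corrected query:
SELECT p.name, COUNT(c.id) FROM customers p LEFT JOIN purchases c ON c.customer_id = p.id GROUP BY p.name

Result:
name  | COUNT(c.id)
------+------------
Bob   | 1          
Carol | 0          
Dave  | 2          
Eve   | 1          
Frank | 3          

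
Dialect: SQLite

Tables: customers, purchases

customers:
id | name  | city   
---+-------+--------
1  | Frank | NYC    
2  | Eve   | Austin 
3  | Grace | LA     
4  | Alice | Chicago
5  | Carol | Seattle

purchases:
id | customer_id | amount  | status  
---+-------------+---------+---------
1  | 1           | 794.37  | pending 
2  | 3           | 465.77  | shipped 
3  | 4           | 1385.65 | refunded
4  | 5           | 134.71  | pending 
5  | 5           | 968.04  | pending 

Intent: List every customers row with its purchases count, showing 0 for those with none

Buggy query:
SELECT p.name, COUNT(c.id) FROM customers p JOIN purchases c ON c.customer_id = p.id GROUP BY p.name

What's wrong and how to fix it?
Bug: INNER JOIN drops customers rows that have no matching purchases rows

Fix: Use LEFT JOIN so parents without children still appear (COUNT(c.id) gives 0)

Corrected query:
SELECT p.name, COUNT(c.id) FROM customers p LEFT JOIN purchases c ON c.customer_id = p.id GROUP BY p.name

Result:
name  | COUNT(c.id)
------+------------
Alice | 1          
Carol | 2          
Eve   | 0          
Frank | 1          
Grace | 1          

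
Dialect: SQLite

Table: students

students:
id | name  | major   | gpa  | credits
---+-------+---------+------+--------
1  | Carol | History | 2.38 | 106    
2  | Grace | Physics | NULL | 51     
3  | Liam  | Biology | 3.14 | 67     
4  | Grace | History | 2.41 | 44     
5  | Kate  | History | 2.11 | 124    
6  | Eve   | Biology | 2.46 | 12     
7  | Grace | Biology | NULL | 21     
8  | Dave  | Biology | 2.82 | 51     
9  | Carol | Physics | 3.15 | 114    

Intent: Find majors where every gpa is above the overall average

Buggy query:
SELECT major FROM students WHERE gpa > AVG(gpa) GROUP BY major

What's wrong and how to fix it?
Bug: WHERE evaluates per row before aggregation, so AVG() is unavailable

Fix: Use a subquery for AVG and a HAVING MIN(...) filter so the condition holds for every row in the group

Corrected query:
SELECT major FROM students GROUP BY major HAVING MIN(gpa) > (SELECT AVG(gpa) FROM students)

Result:
major  
-------
Physics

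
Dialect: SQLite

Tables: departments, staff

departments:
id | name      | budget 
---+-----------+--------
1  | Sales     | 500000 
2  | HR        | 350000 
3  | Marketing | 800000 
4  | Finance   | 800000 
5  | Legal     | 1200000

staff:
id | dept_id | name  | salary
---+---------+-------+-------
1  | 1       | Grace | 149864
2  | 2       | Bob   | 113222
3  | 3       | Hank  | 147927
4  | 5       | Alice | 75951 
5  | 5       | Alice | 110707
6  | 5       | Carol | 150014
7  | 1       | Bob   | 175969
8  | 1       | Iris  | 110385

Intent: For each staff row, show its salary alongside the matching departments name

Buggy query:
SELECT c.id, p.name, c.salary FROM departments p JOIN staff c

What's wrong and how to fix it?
Bug: Missing join condition: each staff row is matched to all departments rows instead of just its own

Fix: Add ON c.dept_id = p.id to the JOIN

Corrected query:
SELECT c.id, p.name, c.salary FROM departments p JOIN staff c ON c.dept_id = p.id

Result:
id | name      | salary
---+-----------+-------
1  | Sales     | 149864
2  | HR        | 113222
3  | Marketing | 147927
4  | Legal     | 75951 
5  | Legal     | 110707
6  | Legal     | 150014
7  | Sales     | 175969
8  | Sales     | 110385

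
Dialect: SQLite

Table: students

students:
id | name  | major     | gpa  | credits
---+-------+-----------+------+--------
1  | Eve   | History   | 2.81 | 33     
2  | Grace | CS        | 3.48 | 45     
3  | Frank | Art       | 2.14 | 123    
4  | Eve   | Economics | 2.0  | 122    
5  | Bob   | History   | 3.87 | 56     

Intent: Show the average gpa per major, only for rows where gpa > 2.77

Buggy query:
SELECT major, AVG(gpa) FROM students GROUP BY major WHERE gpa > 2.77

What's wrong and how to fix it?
Bug: Row-level WHERE must come before GROUP BY in the clause order

Fix: Move the WHERE clause before GROUP BY

Corrected query:
SELECT major, AVG(gpa) FROM students WHERE gpa > 2.77 GROUP BY major

Result:
major   | AVG(gpa)
--------+---------
CS      | 3.48    
History | 3.34    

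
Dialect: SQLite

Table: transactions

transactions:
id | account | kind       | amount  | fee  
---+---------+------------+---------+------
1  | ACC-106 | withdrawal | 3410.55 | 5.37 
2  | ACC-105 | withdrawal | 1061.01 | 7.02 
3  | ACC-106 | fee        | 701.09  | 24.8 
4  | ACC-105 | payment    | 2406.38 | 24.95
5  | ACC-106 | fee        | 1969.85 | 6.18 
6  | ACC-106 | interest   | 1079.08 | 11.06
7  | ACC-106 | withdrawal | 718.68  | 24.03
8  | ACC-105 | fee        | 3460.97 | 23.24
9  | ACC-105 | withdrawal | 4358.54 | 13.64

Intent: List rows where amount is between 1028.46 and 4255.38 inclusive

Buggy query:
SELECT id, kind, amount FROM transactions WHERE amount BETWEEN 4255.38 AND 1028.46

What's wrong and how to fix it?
Bug: The bounds are reversed; BETWEEN a AND b requires a <= b to match anything

Fix: Write BETWEEN 1028.46 AND 4255.38

Corrected query:
SELECT id, kind, amount FROM transactions WHERE amount BETWEEN 1028.46 AND 4255.38

Result:
id | kind       | amount 
---+------------+--------
1  | withdrawal | 3410.55
2  | withdrawal | 1061.01
4  | payment    | 2406.38
5  | fee        | 1969.85
6  | interest   | 1079.08
8  | fee        | 3460.97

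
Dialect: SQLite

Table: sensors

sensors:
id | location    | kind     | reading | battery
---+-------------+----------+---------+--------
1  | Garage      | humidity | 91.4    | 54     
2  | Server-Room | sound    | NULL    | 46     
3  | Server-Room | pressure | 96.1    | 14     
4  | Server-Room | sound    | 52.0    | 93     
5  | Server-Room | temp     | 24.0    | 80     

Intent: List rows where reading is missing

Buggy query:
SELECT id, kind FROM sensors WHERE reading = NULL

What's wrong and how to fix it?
Bug: '= NULL' is always unknown in SQL three-valued logic, so no rows match

Fix: Use IS NULL to test for NULL

Corrected query:
SELECT id, kind FROM sensors WHERE reading IS NULL

Result:
id | kind 
---+------
2  | sound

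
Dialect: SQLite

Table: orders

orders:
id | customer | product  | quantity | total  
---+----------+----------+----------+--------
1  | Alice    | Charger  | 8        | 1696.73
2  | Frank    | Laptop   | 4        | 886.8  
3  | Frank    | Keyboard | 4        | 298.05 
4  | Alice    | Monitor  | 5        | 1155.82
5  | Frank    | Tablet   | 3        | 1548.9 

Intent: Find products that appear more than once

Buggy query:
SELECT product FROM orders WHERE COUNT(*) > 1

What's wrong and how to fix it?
Bug: COUNT(*) is an aggregate and cannot be used in WHERE

Fix: Group first, then use HAVING for the count condition

Corrected query:
SELECT product FROM orders GROUP BY product HAVING COUNT(*) > 1

Result:
(no rows)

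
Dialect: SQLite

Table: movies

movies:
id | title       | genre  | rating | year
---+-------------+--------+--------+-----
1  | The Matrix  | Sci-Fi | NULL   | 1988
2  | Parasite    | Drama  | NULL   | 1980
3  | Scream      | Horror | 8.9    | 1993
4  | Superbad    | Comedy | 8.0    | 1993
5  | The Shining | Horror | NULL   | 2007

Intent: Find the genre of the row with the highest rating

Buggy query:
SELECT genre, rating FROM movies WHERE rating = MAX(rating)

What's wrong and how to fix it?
Bug: WHERE is evaluated per row; an aggregate over the whole table isn't defined there

Fix: Use a subquery: WHERE rating = (SELECT MAX(rating) FROM movies)

Corrected query:
SELECT genre, rating FROM movies WHERE rating = (SELECT MAX(rating) FROM movies)

Result:
genre  | rating
-------+-------
Horror | 8.9   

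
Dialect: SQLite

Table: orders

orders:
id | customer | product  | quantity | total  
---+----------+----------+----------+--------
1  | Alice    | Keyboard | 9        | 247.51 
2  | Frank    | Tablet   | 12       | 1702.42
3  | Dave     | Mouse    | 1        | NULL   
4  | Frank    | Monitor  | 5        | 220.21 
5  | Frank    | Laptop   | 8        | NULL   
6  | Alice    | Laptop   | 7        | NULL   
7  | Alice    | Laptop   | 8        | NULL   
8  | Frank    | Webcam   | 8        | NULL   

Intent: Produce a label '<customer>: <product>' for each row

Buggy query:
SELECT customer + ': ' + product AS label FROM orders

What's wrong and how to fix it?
Bug: '+' is numeric addition; on text columns SQLite converts them to 0 instead of concatenating

Fix: Replace + with || to concatenate text

Corrected query:
SELECT customer || ': ' || product AS label FROM orders

Result:
label          
---------------
Alice: Keyboard
Frank: Tablet  
Dave: Mouse    
Frank: Monitor 
Frank: Laptop  
Alice: Laptop  
Alice: Laptop  
Frank: Webcam  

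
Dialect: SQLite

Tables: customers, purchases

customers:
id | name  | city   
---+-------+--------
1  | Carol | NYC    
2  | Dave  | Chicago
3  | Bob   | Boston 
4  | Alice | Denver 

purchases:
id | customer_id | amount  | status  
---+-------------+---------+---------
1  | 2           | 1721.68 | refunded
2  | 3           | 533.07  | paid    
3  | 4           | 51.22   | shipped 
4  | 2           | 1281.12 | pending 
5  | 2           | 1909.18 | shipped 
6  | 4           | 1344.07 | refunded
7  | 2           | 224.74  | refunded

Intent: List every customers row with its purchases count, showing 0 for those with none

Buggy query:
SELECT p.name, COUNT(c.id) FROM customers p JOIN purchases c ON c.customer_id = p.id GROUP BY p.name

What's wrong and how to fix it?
Bug: INNER JOIN drops customers rows that have no matching purchases rows

Fix: Use LEFT JOIN so parents without children still appear (COUNT(c.id) gives 0)

Corrected query:
SELECT p.name, COUNT(c.id) FROM customers p LEFT JOIN purchases c ON c.customer_id = p.id GROUP BY p.name

Result:
name  | COUNT(c.id)
------+------------
Alice | 2          
Bob   | 1          
Carol | 0          
Dave  | 4          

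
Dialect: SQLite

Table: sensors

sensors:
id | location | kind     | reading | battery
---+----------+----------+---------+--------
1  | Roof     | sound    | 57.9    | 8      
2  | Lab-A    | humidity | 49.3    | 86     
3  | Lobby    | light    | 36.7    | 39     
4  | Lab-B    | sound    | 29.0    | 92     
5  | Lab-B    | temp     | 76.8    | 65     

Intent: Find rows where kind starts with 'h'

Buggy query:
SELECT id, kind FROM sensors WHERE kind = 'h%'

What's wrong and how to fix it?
Bug: Wildcards only work with LIKE; '=' treats '%' as a literal character

Fix: Use LIKE for wildcard pattern matching

Corrected query:
SELECT id, kind FROM sensors WHERE kind LIKE 'h%'

Result:
id | kind    
---+---------
2  | humidity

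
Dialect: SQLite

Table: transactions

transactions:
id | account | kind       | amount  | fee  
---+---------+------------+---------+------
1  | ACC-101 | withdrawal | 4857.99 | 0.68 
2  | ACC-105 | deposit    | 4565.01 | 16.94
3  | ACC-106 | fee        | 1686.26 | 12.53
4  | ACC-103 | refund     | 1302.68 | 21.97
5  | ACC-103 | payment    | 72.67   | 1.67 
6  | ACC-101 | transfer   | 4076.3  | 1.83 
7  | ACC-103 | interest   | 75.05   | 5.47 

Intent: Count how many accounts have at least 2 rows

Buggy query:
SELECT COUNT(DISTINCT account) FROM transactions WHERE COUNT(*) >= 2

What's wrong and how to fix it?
Bug: COUNT(*) cannot appear in WHERE; the per-group count doesn't exist yet

Fix: Use a subquery that GROUPs and filters with HAVING, then count its rows

Corrected query:
SELECT COUNT(*) FROM (SELECT account FROM transactions GROUP BY account HAVING COUNT(*) >= 2)

Result:
COUNT(*)
--------
2       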